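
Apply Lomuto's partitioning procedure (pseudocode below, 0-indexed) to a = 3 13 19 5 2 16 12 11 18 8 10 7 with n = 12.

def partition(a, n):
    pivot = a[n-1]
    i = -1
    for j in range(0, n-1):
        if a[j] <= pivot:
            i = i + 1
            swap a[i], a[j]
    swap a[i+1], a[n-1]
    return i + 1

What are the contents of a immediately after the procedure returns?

3 5 2 7 19 16 12 11 18 8 10 13

pivot = a[11] = 7; i = -1
j=0: a[0]=3 ≤ 7 → i=0, swap a[0],a[0] (no change) → 3 13 19 5 2 16 12 11 18 8 10 7
j=1: a[1]=13 > 7 → no swap
j=2: a[2]=19 > 7 → no swap
j=3: a[3]=5 ≤ 7 → i=1, swap a[1],a[3] → 3 5 19 13 2 16 12 11 18 8 10 7
j=4: a[4]=2 ≤ 7 → i=2, swap a[2],a[4] → 3 5 2 13 19 16 12 11 18 8 10 7
j=5: a[5]=16 > 7 → no swap
j=6: a[6]=12 > 7 → no swap
j=7: a[7]=11 > 7 → no swap
j=8: a[8]=18 > 7 → no swap
j=9: a[9]=8 > 7 → no swap
j=10: a[10]=10 > 7 → no swap
final swap a[3],a[11] → 3 5 2 7 19 16 12 11 18 8 10 13; return 3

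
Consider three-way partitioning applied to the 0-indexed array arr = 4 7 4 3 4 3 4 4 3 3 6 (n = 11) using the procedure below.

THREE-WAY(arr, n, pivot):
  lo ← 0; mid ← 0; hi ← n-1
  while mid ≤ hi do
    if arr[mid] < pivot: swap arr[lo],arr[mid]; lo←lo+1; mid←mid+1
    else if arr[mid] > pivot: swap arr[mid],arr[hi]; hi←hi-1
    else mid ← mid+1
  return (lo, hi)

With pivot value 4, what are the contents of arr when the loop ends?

3 3 3 3 4 4 4 4 4 6 7

lo=0 mid=0 hi=10
4=4: mid=1
7>4: swap(1,10), hi=9 ⇒ 4 6 4 3 4 3 4 4 3 3 7
6>4: swap(1,9), hi=8 ⇒ 4 3 4 3 4 3 4 4 3 6 7
3<4: swap(0,1), lo=1 mid=2 ⇒ 3 4 4 3 4 3 4 4 3 6 7
4=4: mid=3
3<4: swap(1,3), lo=2 mid=4 ⇒ 3 3 4 4 4 3 4 4 3 6 7
4=4: mid=5
3<4: swap(2,5), lo=3 mid=6 ⇒ 3 3 3 4 4 4 4 4 3 6 7
4=4: mid=7
4=4: mid=8
3<4: swap(3,8), lo=4 mid=9 ⇒ 3 3 3 3 4 4 4 4 4 6 7
done. lo=4 hi=8; arr=3 3 3 3 4 4 4 4 4 6 7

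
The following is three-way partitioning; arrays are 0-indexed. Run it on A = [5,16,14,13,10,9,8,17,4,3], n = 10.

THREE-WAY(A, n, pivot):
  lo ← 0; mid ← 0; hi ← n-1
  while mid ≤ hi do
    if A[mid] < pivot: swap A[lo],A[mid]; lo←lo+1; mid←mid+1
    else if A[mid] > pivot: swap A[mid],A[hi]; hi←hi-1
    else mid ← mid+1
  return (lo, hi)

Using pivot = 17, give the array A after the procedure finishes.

lo=0 mid=0 hi=9
5<17: swap(0,0), lo=1 mid=1 ⇒ [5,16,14,13,10,9,8,17,4,3]
16<17: swap(1,1), lo=2 mid=2 ⇒ [5,16,14,13,10,9,8,17,4,3]
14<17: swap(2,2), lo=3 mid=3 ⇒ [5,16,14,13,10,9,8,17,4,3]
13<17: swap(3,3), lo=4 mid=4 ⇒ [5,16,14,13,10,9,8,17,4,3]
10<17: swap(4,4), lo=5 mid=5 ⇒ [5,16,14,13,10,9,8,17,4,3]
9<17: swap(5,5), lo=6 mid=6 ⇒ [5,16,14,13,10,9,8,17,4,3]
8<17: swap(6,6), lo=7 mid=7 ⇒ [5,16,14,13,10,9,8,17,4,3]
17=17: mid=8
4<17: swap(7,8), lo=8 mid=9 ⇒ [5,16,14,13,10,9,8,4,17,3]
3<17: swap(8,9), lo=9 mid=10 ⇒ [5,16,14,13,10,9,8,4,3,17]
done. lo=9 hi=9; A=[5,16,14,13,10,9,8,4,3,17]

[5,16,14,13,10,9,8,4,3,17]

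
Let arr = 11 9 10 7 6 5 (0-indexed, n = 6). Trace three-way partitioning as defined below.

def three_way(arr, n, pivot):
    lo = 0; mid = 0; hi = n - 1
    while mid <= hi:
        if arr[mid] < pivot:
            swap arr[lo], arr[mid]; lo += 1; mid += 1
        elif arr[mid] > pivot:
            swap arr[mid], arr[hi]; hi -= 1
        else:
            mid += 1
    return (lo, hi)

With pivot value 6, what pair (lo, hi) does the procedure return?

(1, 1)

pivot = 6; lo=0, mid=0, hi=5
arr[mid]=11>6: swap arr[0],arr[5]; hi=4 → 5 9 10 7 6 11
arr[mid]=5<6: swap arr[0],arr[0]; lo=1,mid=1 → 5 9 10 7 6 11
arr[mid]=9>6: swap arr[1],arr[4]; hi=3 → 5 6 10 7 9 11
arr[mid]=6=6: mid=2
arr[mid]=10>6: swap arr[2],arr[3]; hi=2 → 5 6 7 10 9 11
arr[mid]=7>6: swap arr[2],arr[2]; hi=1 → 5 6 7 10 9 11
end: lo=1, hi=1; arr = 5 6 7 10 9 11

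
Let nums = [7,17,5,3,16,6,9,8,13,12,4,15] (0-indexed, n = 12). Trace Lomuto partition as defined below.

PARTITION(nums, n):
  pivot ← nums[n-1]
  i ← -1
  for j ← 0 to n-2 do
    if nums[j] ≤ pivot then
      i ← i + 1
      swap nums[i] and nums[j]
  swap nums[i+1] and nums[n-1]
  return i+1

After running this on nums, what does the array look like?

[7,5,3,6,9,8,13,12,4,15,16,17]

pivot = nums[11] = 15; i = -1
j=0: nums[0]=7 ≤ 15 → i=0, swap nums[0],nums[0] (no change) → [7,17,5,3,16,6,9,8,13,12,4,15]
j=1: nums[1]=17 > 15 → no swap
j=2: nums[2]=5 ≤ 15 → i=1, swap nums[1],nums[2] → [7,5,17,3,16,6,9,8,13,12,4,15]
j=3: nums[3]=3 ≤ 15 → i=2, swap nums[2],nums[3] → [7,5,3,17,16,6,9,8,13,12,4,15]
j=4: nums[4]=16 > 15 → no swap
j=5: nums[5]=6 ≤ 15 → i=3, swap nums[3],nums[5] → [7,5,3,6,16,17,9,8,13,12,4,15]
j=6: nums[6]=9 ≤ 15 → i=4, swap nums[4],nums[6] → [7,5,3,6,9,17,16,8,13,12,4,15]
j=7: nums[7]=8 ≤ 15 → i=5, swap nums[5],nums[7] → [7,5,3,6,9,8,16,17,13,12,4,15]
j=8: nums[8]=13 ≤ 15 → i=6, swap nums[6],nums[8] → [7,5,3,6,9,8,13,17,16,12,4,15]
j=9: nums[9]=12 ≤ 15 → i=7, swap nums[7],nums[9] → [7,5,3,6,9,8,13,12,16,17,4,15]
j=10: nums[10]=4 ≤ 15 → i=8, swap nums[8],nums[10] → [7,5,3,6,9,8,13,12,4,17,16,15]
final swap nums[9],nums[11] → [7,5,3,6,9,8,13,12,4,15,16,17]; return 9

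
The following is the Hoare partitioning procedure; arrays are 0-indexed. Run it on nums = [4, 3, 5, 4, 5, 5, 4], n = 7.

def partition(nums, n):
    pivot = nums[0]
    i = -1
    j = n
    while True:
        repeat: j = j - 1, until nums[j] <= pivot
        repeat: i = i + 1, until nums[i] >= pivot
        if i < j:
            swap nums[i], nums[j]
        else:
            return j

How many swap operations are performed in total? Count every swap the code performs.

2

pivot=4
j stops at 6 (4), i stops at 0 (4); swap ⇒ [4, 3, 5, 4, 5, 5, 4]
j stops at 3 (4), i stops at 2 (5); swap ⇒ [4, 3, 4, 5, 5, 5, 4]
j stops at 2, i stops at 3; i≥j ⇒ return 2. nums=[4, 3, 4, 5, 5, 5, 4]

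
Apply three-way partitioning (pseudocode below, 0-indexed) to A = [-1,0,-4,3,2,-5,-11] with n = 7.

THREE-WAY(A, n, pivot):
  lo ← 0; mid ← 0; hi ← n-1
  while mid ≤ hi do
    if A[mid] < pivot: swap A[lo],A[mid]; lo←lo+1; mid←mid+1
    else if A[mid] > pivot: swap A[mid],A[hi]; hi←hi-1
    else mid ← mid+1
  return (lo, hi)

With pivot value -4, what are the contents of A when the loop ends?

[-11,-5,-4,2,3,0,-1]

pivot = -4; lo=0, mid=0, hi=6
A[mid]=-1>-4: swap A[0],A[6]; hi=5 → [-11,0,-4,3,2,-5,-1]
A[mid]=-11<-4: swap A[0],A[0]; lo=1,mid=1 → [-11,0,-4,3,2,-5,-1]
A[mid]=0>-4: swap A[1],A[5]; hi=4 → [-11,-5,-4,3,2,0,-1]
A[mid]=-5<-4: swap A[1],A[1]; lo=2,mid=2 → [-11,-5,-4,3,2,0,-1]
A[mid]=-4=-4: mid=3
A[mid]=3>-4: swap A[3],A[4]; hi=3 → [-11,-5,-4,2,3,0,-1]
A[mid]=2>-4: swap A[3],A[3]; hi=2 → [-11,-5,-4,2,3,0,-1]
end: lo=2, hi=2; A = [-11,-5,-4,2,3,0,-1]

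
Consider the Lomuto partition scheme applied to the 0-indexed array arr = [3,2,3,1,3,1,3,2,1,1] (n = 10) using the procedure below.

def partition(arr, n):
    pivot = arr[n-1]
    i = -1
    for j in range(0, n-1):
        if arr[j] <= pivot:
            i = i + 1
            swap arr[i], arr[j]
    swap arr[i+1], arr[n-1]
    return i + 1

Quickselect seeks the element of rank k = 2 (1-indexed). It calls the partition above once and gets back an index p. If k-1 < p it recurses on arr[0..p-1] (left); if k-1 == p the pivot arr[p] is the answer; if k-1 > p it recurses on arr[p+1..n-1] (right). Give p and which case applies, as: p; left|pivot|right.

pivot = arr[9] = 1; i = -1
j=0: arr[0]=3 > 1 → no swap
j=1: arr[1]=2 > 1 → no swap
j=2: arr[2]=3 > 1 → no swap
j=3: arr[3]=1 ≤ 1 → i=0, swap arr[0],arr[3] → [1,2,3,3,3,1,3,2,1,1]
j=4: arr[4]=3 > 1 → no swap
j=5: arr[5]=1 ≤ 1 → i=1, swap arr[1],arr[5] → [1,1,3,3,3,2,3,2,1,1]
j=6: arr[6]=3 > 1 → no swap
j=7: arr[7]=2 > 1 → no swap
j=8: arr[8]=1 ≤ 1 → i=2, swap arr[2],arr[8] → [1,1,1,3,3,2,3,2,3,1]
final swap arr[3],arr[9] → [1,1,1,1,3,2,3,2,3,3]; return 3
p = 3; k-1 = 1 < 3 ⇒ left

3; left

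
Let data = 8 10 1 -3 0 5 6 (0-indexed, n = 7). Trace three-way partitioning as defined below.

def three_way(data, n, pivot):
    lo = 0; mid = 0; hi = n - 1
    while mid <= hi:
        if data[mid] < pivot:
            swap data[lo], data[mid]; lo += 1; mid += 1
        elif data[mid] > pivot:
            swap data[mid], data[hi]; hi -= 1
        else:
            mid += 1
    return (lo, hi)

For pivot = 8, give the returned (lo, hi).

(5, 5)

pivot = 8; lo=0, mid=0, hi=6
data[mid]=8=8: mid=1
data[mid]=10>8: swap data[1],data[6]; hi=5 → 8 6 1 -3 0 5 10
data[mid]=6<8: swap data[0],data[1]; lo=1,mid=2 → 6 8 1 -3 0 5 10
data[mid]=1<8: swap data[1],data[2]; lo=2,mid=3 → 6 1 8 -3 0 5 10
data[mid]=-3<8: swap data[2],data[3]; lo=3,mid=4 → 6 1 -3 8 0 5 10
data[mid]=0<8: swap data[3],data[4]; lo=4,mid=5 → 6 1 -3 0 8 5 10
data[mid]=5<8: swap data[4],data[5]; lo=5,mid=6 → 6 1 -3 0 5 8 10
end: lo=5, hi=5; data = 6 1 -3 0 5 8 10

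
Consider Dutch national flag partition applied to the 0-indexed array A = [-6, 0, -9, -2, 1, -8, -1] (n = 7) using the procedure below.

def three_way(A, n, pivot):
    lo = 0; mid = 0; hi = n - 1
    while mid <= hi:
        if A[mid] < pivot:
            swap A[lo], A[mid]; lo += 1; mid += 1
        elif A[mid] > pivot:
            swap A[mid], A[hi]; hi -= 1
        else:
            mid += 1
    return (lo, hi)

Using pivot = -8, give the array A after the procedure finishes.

[-9, -8, -2, 1, 0, -1, -6]

lo=0 mid=0 hi=6
-6>-8: swap(0,6), hi=5 ⇒ [-1, 0, -9, -2, 1, -8, -6]
-1>-8: swap(0,5), hi=4 ⇒ [-8, 0, -9, -2, 1, -1, -6]
-8=-8: mid=1
0>-8: swap(1,4), hi=3 ⇒ [-8, 1, -9, -2, 0, -1, -6]
1>-8: swap(1,3), hi=2 ⇒ [-8, -2, -9, 1, 0, -1, -6]
-2>-8: swap(1,2), hi=1 ⇒ [-8, -9, -2, 1, 0, -1, -6]
-9<-8: swap(0,1), lo=1 mid=2 ⇒ [-9, -8, -2, 1, 0, -1, -6]
done. lo=1 hi=1; A=[-9, -8, -2, 1, 0, -1, -6]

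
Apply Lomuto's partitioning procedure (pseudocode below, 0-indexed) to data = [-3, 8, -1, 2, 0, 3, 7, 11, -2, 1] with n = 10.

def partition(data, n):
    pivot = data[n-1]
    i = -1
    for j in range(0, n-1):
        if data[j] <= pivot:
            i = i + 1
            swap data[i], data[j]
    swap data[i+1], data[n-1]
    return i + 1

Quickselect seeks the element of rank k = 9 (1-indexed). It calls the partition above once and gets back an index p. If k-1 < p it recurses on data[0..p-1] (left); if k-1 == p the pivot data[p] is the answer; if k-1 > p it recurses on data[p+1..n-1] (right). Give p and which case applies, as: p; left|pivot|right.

pivot = data[9] = 1; i = -1
j=0: data[0]=-3 ≤ 1 → i=0, swap data[0],data[0] (no change) → [-3, 8, -1, 2, 0, 3, 7, 11, -2, 1]
j=1: data[1]=8 > 1 → no swap
j=2: data[2]=-1 ≤ 1 → i=1, swap data[1],data[2] → [-3, -1, 8, 2, 0, 3, 7, 11, -2, 1]
j=3: data[3]=2 > 1 → no swap
j=4: data[4]=0 ≤ 1 → i=2, swap data[2],data[4] → [-3, -1, 0, 2, 8, 3, 7, 11, -2, 1]
j=5: data[5]=3 > 1 → no swap
j=6: data[6]=7 > 1 → no swap
j=7: data[7]=11 > 1 → no swap
j=8: data[8]=-2 ≤ 1 → i=3, swap data[3],data[8] → [-3, -1, 0, -2, 8, 3, 7, 11, 2, 1]
final swap data[4],data[9] → [-3, -1, 0, -2, 1, 3, 7, 11, 2, 8]; return 4
p = 4; k-1 = 8 > 4 ⇒ right

4; right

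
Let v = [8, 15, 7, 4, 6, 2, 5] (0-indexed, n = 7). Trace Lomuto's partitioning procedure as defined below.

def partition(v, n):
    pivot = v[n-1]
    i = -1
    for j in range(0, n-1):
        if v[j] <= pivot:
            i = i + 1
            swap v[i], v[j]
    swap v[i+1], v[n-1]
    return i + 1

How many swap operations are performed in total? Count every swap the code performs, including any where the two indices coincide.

3

pivot=5, i=-1
j=0: 8>5, skip
j=1: 15>5, skip
j=2: 7>5, skip
j=3: 4≤5, i=0, swap(0,3) ⇒ [4, 15, 7, 8, 6, 2, 5]
j=4: 6>5, skip
j=5: 2≤5, i=1, swap(1,5) ⇒ [4, 2, 7, 8, 6, 15, 5]
swap(2,6) ⇒ [4, 2, 5, 8, 6, 15, 7]; return 2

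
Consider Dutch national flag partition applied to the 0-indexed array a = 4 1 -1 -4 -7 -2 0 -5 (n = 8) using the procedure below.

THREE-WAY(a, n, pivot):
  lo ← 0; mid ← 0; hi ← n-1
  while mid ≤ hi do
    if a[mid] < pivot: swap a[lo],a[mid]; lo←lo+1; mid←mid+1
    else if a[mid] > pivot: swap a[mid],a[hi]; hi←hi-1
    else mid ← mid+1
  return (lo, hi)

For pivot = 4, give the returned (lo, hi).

lo=0 mid=0 hi=7
4=4: mid=1
1<4: swap(0,1), lo=1 mid=2 ⇒ 1 4 -1 -4 -7 -2 0 -5
-1<4: swap(1,2), lo=2 mid=3 ⇒ 1 -1 4 -4 -7 -2 0 -5
-4<4: swap(2,3), lo=3 mid=4 ⇒ 1 -1 -4 4 -7 -2 0 -5
-7<4: swap(3,4), lo=4 mid=5 ⇒ 1 -1 -4 -7 4 -2 0 -5
-2<4: swap(4,5), lo=5 mid=6 ⇒ 1 -1 -4 -7 -2 4 0 -5
0<4: swap(5,6), lo=6 mid=7 ⇒ 1 -1 -4 -7 -2 0 4 -5
-5<4: swap(6,7), lo=7 mid=8 ⇒ 1 -1 -4 -7 -2 0 -5 4
done. lo=7 hi=7; a=1 -1 -4 -7 -2 0 -5 4

(7, 7)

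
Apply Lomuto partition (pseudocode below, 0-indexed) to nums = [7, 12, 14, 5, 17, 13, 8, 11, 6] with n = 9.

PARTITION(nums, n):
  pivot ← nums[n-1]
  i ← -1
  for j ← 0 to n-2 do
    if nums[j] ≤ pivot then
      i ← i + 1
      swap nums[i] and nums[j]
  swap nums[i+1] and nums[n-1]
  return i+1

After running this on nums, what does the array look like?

pivot = nums[8] = 6; i = -1
j=0: nums[0]=7 > 6 → no swap
j=1: nums[1]=12 > 6 → no swap
j=2: nums[2]=14 > 6 → no swap
j=3: nums[3]=5 ≤ 6 → i=0, swap nums[0],nums[3] → [5, 12, 14, 7, 17, 13, 8, 11, 6]
j=4: nums[4]=17 > 6 → no swap
j=5: nums[5]=13 > 6 → no swap
j=6: nums[6]=8 > 6 → no swap
j=7: nums[7]=11 > 6 → no swap
final swap nums[1],nums[8] → [5, 6, 14, 7, 17, 13, 8, 11, 12]; return 1

[5, 6, 14, 7, 17, 13, 8, 11, 12]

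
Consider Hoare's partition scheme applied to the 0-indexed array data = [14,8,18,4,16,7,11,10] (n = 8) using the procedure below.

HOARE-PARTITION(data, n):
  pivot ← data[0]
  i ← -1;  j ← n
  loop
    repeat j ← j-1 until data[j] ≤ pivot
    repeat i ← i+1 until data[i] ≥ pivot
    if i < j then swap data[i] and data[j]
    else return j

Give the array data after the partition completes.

[10,8,11,4,7,16,18,14]

pivot = data[0] = 14; i = -1, j = 8
j→7 (data[7]=10≤14), i→0 (data[0]=14≥14); i<j, swap → [10,8,18,4,16,7,11,14]
j→6 (data[6]=11≤14), i→2 (data[2]=18≥14); i<j, swap → [10,8,11,4,16,7,18,14]
j→5 (data[5]=7≤14), i→4 (data[4]=16≥14); i<j, swap → [10,8,11,4,7,16,18,14]
j→4, i→5; i≥j, return j=4. data = [10,8,11,4,7,16,18,14]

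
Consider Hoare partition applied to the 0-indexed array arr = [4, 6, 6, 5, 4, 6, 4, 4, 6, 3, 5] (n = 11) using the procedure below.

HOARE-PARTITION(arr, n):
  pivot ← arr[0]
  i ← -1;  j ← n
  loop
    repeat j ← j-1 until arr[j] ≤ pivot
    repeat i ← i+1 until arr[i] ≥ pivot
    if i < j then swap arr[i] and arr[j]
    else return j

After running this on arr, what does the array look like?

[3, 4, 4, 4, 5, 6, 6, 6, 6, 4, 5]

pivot=4
j stops at 9 (3), i stops at 0 (4); swap ⇒ [3, 6, 6, 5, 4, 6, 4, 4, 6, 4, 5]
j stops at 7 (4), i stops at 1 (6); swap ⇒ [3, 4, 6, 5, 4, 6, 4, 6, 6, 4, 5]
j stops at 6 (4), i stops at 2 (6); swap ⇒ [3, 4, 4, 5, 4, 6, 6, 6, 6, 4, 5]
j stops at 4 (4), i stops at 3 (5); swap ⇒ [3, 4, 4, 4, 5, 6, 6, 6, 6, 4, 5]
j stops at 3, i stops at 4; i≥j ⇒ return 3. arr=[3, 4, 4, 4, 5, 6, 6, 6, 6, 4, 5]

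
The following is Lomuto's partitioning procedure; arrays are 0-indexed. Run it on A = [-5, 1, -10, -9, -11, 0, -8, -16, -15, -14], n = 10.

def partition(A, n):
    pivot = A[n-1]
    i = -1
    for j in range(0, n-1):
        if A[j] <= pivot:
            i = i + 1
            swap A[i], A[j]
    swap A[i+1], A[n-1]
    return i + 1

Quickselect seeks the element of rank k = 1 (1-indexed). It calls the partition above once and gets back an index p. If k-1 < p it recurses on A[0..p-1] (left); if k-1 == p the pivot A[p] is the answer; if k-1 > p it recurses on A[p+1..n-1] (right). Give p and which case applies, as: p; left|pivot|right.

2; left

pivot=-14, i=-1
j=0: -5>-14, skip
j=1: 1>-14, skip
j=2: -10>-14, skip
j=3: -9>-14, skip
j=4: -11>-14, skip
j=5: 0>-14, skip
j=6: -8>-14, skip
j=7: -16≤-14, i=0, swap(0,7) ⇒ [-16, 1, -10, -9, -11, 0, -8, -5, -15, -14]
j=8: -15≤-14, i=1, swap(1,8) ⇒ [-16, -15, -10, -9, -11, 0, -8, -5, 1, -14]
swap(2,9) ⇒ [-16, -15, -14, -9, -11, 0, -8, -5, 1, -10]; return 2
p = 2; k-1 = 0 < 2 ⇒ left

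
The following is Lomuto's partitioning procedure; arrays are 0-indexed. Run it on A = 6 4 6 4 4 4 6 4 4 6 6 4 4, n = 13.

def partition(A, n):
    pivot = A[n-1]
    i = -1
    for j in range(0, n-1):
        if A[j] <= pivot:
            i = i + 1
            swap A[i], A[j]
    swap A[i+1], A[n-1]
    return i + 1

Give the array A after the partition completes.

pivot = A[12] = 4; i = -1
j=0: A[0]=6 > 4 → no swap
j=1: A[1]=4 ≤ 4 → i=0, swap A[0],A[1] → 4 6 6 4 4 4 6 4 4 6 6 4 4
j=2: A[2]=6 > 4 → no swap
j=3: A[3]=4 ≤ 4 → i=1, swap A[1],A[3] → 4 4 6 6 4 4 6 4 4 6 6 4 4
j=4: A[4]=4 ≤ 4 → i=2, swap A[2],A[4] → 4 4 4 6 6 4 6 4 4 6 6 4 4
j=5: A[5]=4 ≤ 4 → i=3, swap A[3],A[5] → 4 4 4 4 6 6 6 4 4 6 6 4 4
j=6: A[6]=6 > 4 → no swap
j=7: A[7]=4 ≤ 4 → i=4, swap A[4],A[7] → 4 4 4 4 4 6 6 6 4 6 6 4 4
j=8: A[8]=4 ≤ 4 → i=5, swap A[5],A[8] → 4 4 4 4 4 4 6 6 6 6 6 4 4
j=9: A[9]=6 > 4 → no swap
j=10: A[10]=6 > 4 → no swap
j=11: A[11]=4 ≤ 4 → i=6, swap A[6],A[11] → 4 4 4 4 4 4 4 6 6 6 6 6 4
final swap A[7],A[12] → 4 4 4 4 4 4 4 4 6 6 6 6 6; return 7

4 4 4 4 4 4 4 4 6 6 6 6 6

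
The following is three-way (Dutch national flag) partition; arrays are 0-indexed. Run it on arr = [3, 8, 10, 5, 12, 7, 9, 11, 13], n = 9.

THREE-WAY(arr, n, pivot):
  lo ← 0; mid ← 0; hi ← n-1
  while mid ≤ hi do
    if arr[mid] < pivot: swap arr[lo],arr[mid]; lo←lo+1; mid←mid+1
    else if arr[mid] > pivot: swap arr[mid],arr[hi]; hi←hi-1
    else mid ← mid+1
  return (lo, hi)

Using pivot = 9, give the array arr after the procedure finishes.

pivot = 9; lo=0, mid=0, hi=8
arr[mid]=3<9: swap arr[0],arr[0]; lo=1,mid=1 → [3, 8, 10, 5, 12, 7, 9, 11, 13]
arr[mid]=8<9: swap arr[1],arr[1]; lo=2,mid=2 → [3, 8, 10, 5, 12, 7, 9, 11, 13]
arr[mid]=10>9: swap arr[2],arr[8]; hi=7 → [3, 8, 13, 5, 12, 7, 9, 11, 10]
arr[mid]=13>9: swap arr[2],arr[7]; hi=6 → [3, 8, 11, 5, 12, 7, 9, 13, 10]
arr[mid]=11>9: swap arr[2],arr[6]; hi=5 → [3, 8, 9, 5, 12, 7, 11, 13, 10]
arr[mid]=9=9: mid=3
arr[mid]=5<9: swap arr[2],arr[3]; lo=3,mid=4 → [3, 8, 5, 9, 12, 7, 11, 13, 10]
arr[mid]=12>9: swap arr[4],arr[5]; hi=4 → [3, 8, 5, 9, 7, 12, 11, 13, 10]
arr[mid]=7<9: swap arr[3],arr[4]; lo=4,mid=5 → [3, 8, 5, 7, 9, 12, 11, 13, 10]
end: lo=4, hi=4; arr = [3, 8, 5, 7, 9, 12, 11, 13, 10]

[3, 8, 5, 7, 9, 12, 11, 13, 10]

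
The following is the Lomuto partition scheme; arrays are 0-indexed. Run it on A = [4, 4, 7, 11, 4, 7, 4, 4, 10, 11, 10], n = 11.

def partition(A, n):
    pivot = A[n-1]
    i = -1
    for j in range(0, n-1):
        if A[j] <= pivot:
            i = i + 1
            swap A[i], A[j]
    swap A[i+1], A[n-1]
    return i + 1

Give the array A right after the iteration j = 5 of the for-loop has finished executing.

pivot=10, i=-1
j=0: 4≤10, i=0, swap(0,0) ⇒ [4, 4, 7, 11, 4, 7, 4, 4, 10, 11, 10]
j=1: 4≤10, i=1, swap(1,1) ⇒ [4, 4, 7, 11, 4, 7, 4, 4, 10, 11, 10]
j=2: 7≤10, i=2, swap(2,2) ⇒ [4, 4, 7, 11, 4, 7, 4, 4, 10, 11, 10]
j=3: 11>10, skip
j=4: 4≤10, i=3, swap(3,4) ⇒ [4, 4, 7, 4, 11, 7, 4, 4, 10, 11, 10]
j=5: 7≤10, i=4, swap(4,5) ⇒ [4, 4, 7, 4, 7, 11, 4, 4, 10, 11, 10]
(after j=5) A = [4, 4, 7, 4, 7, 11, 4, 4, 10, 11, 10]

[4, 4, 7, 4, 7, 11, 4, 4, 10, 11, 10]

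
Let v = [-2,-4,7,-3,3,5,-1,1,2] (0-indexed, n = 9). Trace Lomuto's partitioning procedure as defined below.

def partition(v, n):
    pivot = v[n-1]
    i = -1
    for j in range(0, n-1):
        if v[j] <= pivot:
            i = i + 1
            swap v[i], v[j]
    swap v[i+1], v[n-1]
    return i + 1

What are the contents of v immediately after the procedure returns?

pivot=2, i=-1
j=0: -2≤2, i=0, swap(0,0) ⇒ [-2,-4,7,-3,3,5,-1,1,2]
j=1: -4≤2, i=1, swap(1,1) ⇒ [-2,-4,7,-3,3,5,-1,1,2]
j=2: 7>2, skip
j=3: -3≤2, i=2, swap(2,3) ⇒ [-2,-4,-3,7,3,5,-1,1,2]
j=4: 3>2, skip
j=5: 5>2, skip
j=6: -1≤2, i=3, swap(3,6) ⇒ [-2,-4,-3,-1,3,5,7,1,2]
j=7: 1≤2, i=4, swap(4,7) ⇒ [-2,-4,-3,-1,1,5,7,3,2]
swap(5,8) ⇒ [-2,-4,-3,-1,1,2,7,3,5]; return 5

[-2,-4,-3,-1,1,2,7,3,5]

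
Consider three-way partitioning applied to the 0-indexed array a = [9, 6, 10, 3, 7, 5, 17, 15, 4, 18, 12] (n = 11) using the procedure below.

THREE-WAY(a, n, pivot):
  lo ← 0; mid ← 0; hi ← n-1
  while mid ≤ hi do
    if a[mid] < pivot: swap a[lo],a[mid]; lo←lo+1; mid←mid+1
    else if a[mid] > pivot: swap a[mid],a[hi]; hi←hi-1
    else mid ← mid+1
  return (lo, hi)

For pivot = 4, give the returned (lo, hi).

lo=0 mid=0 hi=10
9>4: swap(0,10), hi=9 ⇒ [12, 6, 10, 3, 7, 5, 17, 15, 4, 18, 9]
12>4: swap(0,9), hi=8 ⇒ [18, 6, 10, 3, 7, 5, 17, 15, 4, 12, 9]
18>4: swap(0,8), hi=7 ⇒ [4, 6, 10, 3, 7, 5, 17, 15, 18, 12, 9]
4=4: mid=1
6>4: swap(1,7), hi=6 ⇒ [4, 15, 10, 3, 7, 5, 17, 6, 18, 12, 9]
15>4: swap(1,6), hi=5 ⇒ [4, 17, 10, 3, 7, 5, 15, 6, 18, 12, 9]
17>4: swap(1,5), hi=4 ⇒ [4, 5, 10, 3, 7, 17, 15, 6, 18, 12, 9]
5>4: swap(1,4), hi=3 ⇒ [4, 7, 10, 3, 5, 17, 15, 6, 18, 12, 9]
7>4: swap(1,3), hi=2 ⇒ [4, 3, 10, 7, 5, 17, 15, 6, 18, 12, 9]
3<4: swap(0,1), lo=1 mid=2 ⇒ [3, 4, 10, 7, 5, 17, 15, 6, 18, 12, 9]
10>4: swap(2,2), hi=1 ⇒ [3, 4, 10, 7, 5, 17, 15, 6, 18, 12, 9]
done. lo=1 hi=1; a=[3, 4, 10, 7, 5, 17, 15, 6, 18, 12, 9]

(1, 1)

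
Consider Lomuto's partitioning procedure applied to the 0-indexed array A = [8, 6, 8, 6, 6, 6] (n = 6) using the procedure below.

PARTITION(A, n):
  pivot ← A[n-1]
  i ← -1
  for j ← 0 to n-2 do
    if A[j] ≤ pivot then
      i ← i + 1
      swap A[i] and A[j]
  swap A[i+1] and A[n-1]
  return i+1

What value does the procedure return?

pivot=6, i=-1
j=0: 8>6, skip
j=1: 6≤6, i=0, swap(0,1) ⇒ [6, 8, 8, 6, 6, 6]
j=2: 8>6, skip
j=3: 6≤6, i=1, swap(1,3) ⇒ [6, 6, 8, 8, 6, 6]
j=4: 6≤6, i=2, swap(2,4) ⇒ [6, 6, 6, 8, 8, 6]
swap(3,5) ⇒ [6, 6, 6, 6, 8, 8]; return 3

3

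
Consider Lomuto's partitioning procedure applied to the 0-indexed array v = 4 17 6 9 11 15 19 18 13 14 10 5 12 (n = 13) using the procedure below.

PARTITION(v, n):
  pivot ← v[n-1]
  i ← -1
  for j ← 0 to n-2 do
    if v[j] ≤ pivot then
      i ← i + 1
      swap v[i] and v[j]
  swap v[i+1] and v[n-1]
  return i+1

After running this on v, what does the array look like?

pivot = v[12] = 12; i = -1
j=0: v[0]=4 ≤ 12 → i=0, swap v[0],v[0] (no change) → 4 17 6 9 11 15 19 18 13 14 10 5 12
j=1: v[1]=17 > 12 → no swap
j=2: v[2]=6 ≤ 12 → i=1, swap v[1],v[2] → 4 6 17 9 11 15 19 18 13 14 10 5 12
j=3: v[3]=9 ≤ 12 → i=2, swap v[2],v[3] → 4 6 9 17 11 15 19 18 13 14 10 5 12
j=4: v[4]=11 ≤ 12 → i=3, swap v[3],v[4] → 4 6 9 11 17 15 19 18 13 14 10 5 12
j=5: v[5]=15 > 12 → no swap
j=6: v[6]=19 > 12 → no swap
j=7: v[7]=18 > 12 → no swap
j=8: v[8]=13 > 12 → no swap
j=9: v[9]=14 > 12 → no swap
j=10: v[10]=10 ≤ 12 → i=4, swap v[4],v[10] → 4 6 9 11 10 15 19 18 13 14 17 5 12
j=11: v[11]=5 ≤ 12 → i=5, swap v[5],v[11] → 4 6 9 11 10 5 19 18 13 14 17 15 12
final swap v[6],v[12] → 4 6 9 11 10 5 12 18 13 14 17 15 19; return 6

4 6 9 11 10 5 12 18 13 14 17 15 19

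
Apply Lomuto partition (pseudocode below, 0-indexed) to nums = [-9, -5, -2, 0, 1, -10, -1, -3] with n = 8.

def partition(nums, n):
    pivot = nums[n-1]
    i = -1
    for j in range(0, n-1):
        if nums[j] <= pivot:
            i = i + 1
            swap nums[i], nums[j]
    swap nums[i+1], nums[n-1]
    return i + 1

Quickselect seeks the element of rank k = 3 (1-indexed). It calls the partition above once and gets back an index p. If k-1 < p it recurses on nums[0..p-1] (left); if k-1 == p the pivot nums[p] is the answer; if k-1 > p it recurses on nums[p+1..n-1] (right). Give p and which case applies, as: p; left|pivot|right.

pivot=-3, i=-1
j=0: -9≤-3, i=0, swap(0,0) ⇒ [-9, -5, -2, 0, 1, -10, -1, -3]
j=1: -5≤-3, i=1, swap(1,1) ⇒ [-9, -5, -2, 0, 1, -10, -1, -3]
j=2: -2>-3, skip
j=3: 0>-3, skip
j=4: 1>-3, skip
j=5: -10≤-3, i=2, swap(2,5) ⇒ [-9, -5, -10, 0, 1, -2, -1, -3]
j=6: -1>-3, skip
swap(3,7) ⇒ [-9, -5, -10, -3, 1, -2, -1, 0]; return 3
p = 3; k-1 = 2 < 3 ⇒ left

3; left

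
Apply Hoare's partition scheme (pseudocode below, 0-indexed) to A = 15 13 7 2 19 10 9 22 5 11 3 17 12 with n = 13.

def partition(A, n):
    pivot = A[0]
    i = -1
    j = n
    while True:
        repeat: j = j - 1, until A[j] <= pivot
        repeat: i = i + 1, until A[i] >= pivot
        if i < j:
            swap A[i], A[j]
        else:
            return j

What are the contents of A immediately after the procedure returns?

12 13 7 2 3 10 9 11 5 22 19 17 15

pivot = A[0] = 15; i = -1, j = 13
j→12 (A[12]=12≤15), i→0 (A[0]=15≥15); i<j, swap → 12 13 7 2 19 10 9 22 5 11 3 17 15
j→10 (A[10]=3≤15), i→4 (A[4]=19≥15); i<j, swap → 12 13 7 2 3 10 9 22 5 11 19 17 15
j→9 (A[9]=11≤15), i→7 (A[7]=22≥15); i<j, swap → 12 13 7 2 3 10 9 11 5 22 19 17 15
j→8, i→9; i≥j, return j=8. A = 12 13 7 2 3 10 9 11 5 22 19 17 15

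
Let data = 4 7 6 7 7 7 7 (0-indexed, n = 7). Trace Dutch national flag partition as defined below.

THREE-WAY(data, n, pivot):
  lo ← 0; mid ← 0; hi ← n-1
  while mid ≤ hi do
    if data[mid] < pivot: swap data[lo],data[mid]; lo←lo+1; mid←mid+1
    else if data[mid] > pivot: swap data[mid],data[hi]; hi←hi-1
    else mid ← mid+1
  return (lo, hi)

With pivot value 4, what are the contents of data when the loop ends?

lo=0 mid=0 hi=6
4=4: mid=1
7>4: swap(1,6), hi=5 ⇒ 4 7 6 7 7 7 7
7>4: swap(1,5), hi=4 ⇒ 4 7 6 7 7 7 7
7>4: swap(1,4), hi=3 ⇒ 4 7 6 7 7 7 7
7>4: swap(1,3), hi=2 ⇒ 4 7 6 7 7 7 7
7>4: swap(1,2), hi=1 ⇒ 4 6 7 7 7 7 7
6>4: swap(1,1), hi=0 ⇒ 4 6 7 7 7 7 7
done. lo=0 hi=0; data=4 6 7 7 7 7 7

4 6 7 7 7 7 7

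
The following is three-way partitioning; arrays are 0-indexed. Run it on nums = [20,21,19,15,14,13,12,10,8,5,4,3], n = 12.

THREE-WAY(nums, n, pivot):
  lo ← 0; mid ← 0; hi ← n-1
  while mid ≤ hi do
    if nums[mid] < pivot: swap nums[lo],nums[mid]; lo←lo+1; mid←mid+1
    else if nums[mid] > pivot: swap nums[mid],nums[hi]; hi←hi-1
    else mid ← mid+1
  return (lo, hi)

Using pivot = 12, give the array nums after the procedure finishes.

[3,4,5,8,10,12,13,14,15,19,21,20]

pivot = 12; lo=0, mid=0, hi=11
nums[mid]=20>12: swap nums[0],nums[11]; hi=10 → [3,21,19,15,14,13,12,10,8,5,4,20]
nums[mid]=3<12: swap nums[0],nums[0]; lo=1,mid=1 → [3,21,19,15,14,13,12,10,8,5,4,20]
nums[mid]=21>12: swap nums[1],nums[10]; hi=9 → [3,4,19,15,14,13,12,10,8,5,21,20]
nums[mid]=4<12: swap nums[1],nums[1]; lo=2,mid=2 → [3,4,19,15,14,13,12,10,8,5,21,20]
nums[mid]=19>12: swap nums[2],nums[9]; hi=8 → [3,4,5,15,14,13,12,10,8,19,21,20]
nums[mid]=5<12: swap nums[2],nums[2]; lo=3,mid=3 → [3,4,5,15,14,13,12,10,8,19,21,20]
nums[mid]=15>12: swap nums[3],nums[8]; hi=7 → [3,4,5,8,14,13,12,10,15,19,21,20]
nums[mid]=8<12: swap nums[3],nums[3]; lo=4,mid=4 → [3,4,5,8,14,13,12,10,15,19,21,20]
nums[mid]=14>12: swap nums[4],nums[7]; hi=6 → [3,4,5,8,10,13,12,14,15,19,21,20]
nums[mid]=10<12: swap nums[4],nums[4]; lo=5,mid=5 → [3,4,5,8,10,13,12,14,15,19,21,20]
nums[mid]=13>12: swap nums[5],nums[6]; hi=5 → [3,4,5,8,10,12,13,14,15,19,21,20]
nums[mid]=12=12: mid=6
end: lo=5, hi=5; nums = [3,4,5,8,10,12,13,14,15,19,21,20]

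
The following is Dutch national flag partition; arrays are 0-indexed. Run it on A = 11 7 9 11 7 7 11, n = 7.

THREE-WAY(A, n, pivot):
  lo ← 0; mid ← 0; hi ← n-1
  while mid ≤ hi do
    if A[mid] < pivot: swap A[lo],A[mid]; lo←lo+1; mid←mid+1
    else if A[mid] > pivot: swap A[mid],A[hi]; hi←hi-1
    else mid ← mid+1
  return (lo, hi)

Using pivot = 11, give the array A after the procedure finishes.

7 9 7 7 11 11 11

pivot = 11; lo=0, mid=0, hi=6
A[mid]=11=11: mid=1
A[mid]=7<11: swap A[0],A[1]; lo=1,mid=2 → 7 11 9 11 7 7 11
A[mid]=9<11: swap A[1],A[2]; lo=2,mid=3 → 7 9 11 11 7 7 11
A[mid]=11=11: mid=4
A[mid]=7<11: swap A[2],A[4]; lo=3,mid=5 → 7 9 7 11 11 7 11
A[mid]=7<11: swap A[3],A[5]; lo=4,mid=6 → 7 9 7 7 11 11 11
A[mid]=11=11: mid=7
end: lo=4, hi=6; A = 7 9 7 7 11 11 11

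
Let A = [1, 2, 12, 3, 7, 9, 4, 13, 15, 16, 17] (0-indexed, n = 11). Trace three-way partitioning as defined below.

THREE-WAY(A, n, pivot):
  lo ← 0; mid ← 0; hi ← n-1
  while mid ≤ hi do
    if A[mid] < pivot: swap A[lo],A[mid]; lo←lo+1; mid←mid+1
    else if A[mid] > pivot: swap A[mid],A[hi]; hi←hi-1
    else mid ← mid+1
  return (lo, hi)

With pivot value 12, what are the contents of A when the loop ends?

lo=0 mid=0 hi=10
1<12: swap(0,0), lo=1 mid=1 ⇒ [1, 2, 12, 3, 7, 9, 4, 13, 15, 16, 17]
2<12: swap(1,1), lo=2 mid=2 ⇒ [1, 2, 12, 3, 7, 9, 4, 13, 15, 16, 17]
12=12: mid=3
3<12: swap(2,3), lo=3 mid=4 ⇒ [1, 2, 3, 12, 7, 9, 4, 13, 15, 16, 17]
7<12: swap(3,4), lo=4 mid=5 ⇒ [1, 2, 3, 7, 12, 9, 4, 13, 15, 16, 17]
9<12: swap(4,5), lo=5 mid=6 ⇒ [1, 2, 3, 7, 9, 12, 4, 13, 15, 16, 17]
4<12: swap(5,6), lo=6 mid=7 ⇒ [1, 2, 3, 7, 9, 4, 12, 13, 15, 16, 17]
13>12: swap(7,10), hi=9 ⇒ [1, 2, 3, 7, 9, 4, 12, 17, 15, 16, 13]
17>12: swap(7,9), hi=8 ⇒ [1, 2, 3, 7, 9, 4, 12, 16, 15, 17, 13]
16>12: swap(7,8), hi=7 ⇒ [1, 2, 3, 7, 9, 4, 12, 15, 16, 17, 13]
15>12: swap(7,7), hi=6 ⇒ [1, 2, 3, 7, 9, 4, 12, 15, 16, 17, 13]
done. lo=6 hi=6; A=[1, 2, 3, 7, 9, 4, 12, 15, 16, 17, 13]

[1, 2, 3, 7, 9, 4, 12, 15, 16, 17, 13]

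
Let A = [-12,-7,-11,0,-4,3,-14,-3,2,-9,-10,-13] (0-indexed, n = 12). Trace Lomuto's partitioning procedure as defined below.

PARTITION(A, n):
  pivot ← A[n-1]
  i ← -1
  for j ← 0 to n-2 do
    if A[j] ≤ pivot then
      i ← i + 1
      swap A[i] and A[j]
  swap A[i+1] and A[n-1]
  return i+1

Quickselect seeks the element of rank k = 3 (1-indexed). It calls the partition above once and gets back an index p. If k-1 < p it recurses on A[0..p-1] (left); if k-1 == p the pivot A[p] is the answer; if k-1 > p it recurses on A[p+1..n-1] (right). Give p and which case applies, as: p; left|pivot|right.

pivot=-13, i=-1
j=0: -12>-13, skip
j=1: -7>-13, skip
j=2: -11>-13, skip
j=3: 0>-13, skip
j=4: -4>-13, skip
j=5: 3>-13, skip
j=6: -14≤-13, i=0, swap(0,6) ⇒ [-14,-7,-11,0,-4,3,-12,-3,2,-9,-10,-13]
j=7: -3>-13, skip
j=8: 2>-13, skip
j=9: -9>-13, skip
j=10: -10>-13, skip
swap(1,11) ⇒ [-14,-13,-11,0,-4,3,-12,-3,2,-9,-10,-7]; return 1
p = 1; k-1 = 2 > 1 ⇒ right

1; right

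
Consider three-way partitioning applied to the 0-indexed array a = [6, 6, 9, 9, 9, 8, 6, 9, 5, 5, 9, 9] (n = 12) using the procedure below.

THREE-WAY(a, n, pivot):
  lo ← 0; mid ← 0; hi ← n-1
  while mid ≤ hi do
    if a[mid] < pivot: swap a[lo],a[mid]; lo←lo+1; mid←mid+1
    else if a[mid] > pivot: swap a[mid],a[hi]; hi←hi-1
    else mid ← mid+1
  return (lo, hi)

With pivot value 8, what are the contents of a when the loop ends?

lo=0 mid=0 hi=11
6<8: swap(0,0), lo=1 mid=1 ⇒ [6, 6, 9, 9, 9, 8, 6, 9, 5, 5, 9, 9]
6<8: swap(1,1), lo=2 mid=2 ⇒ [6, 6, 9, 9, 9, 8, 6, 9, 5, 5, 9, 9]
9>8: swap(2,11), hi=10 ⇒ [6, 6, 9, 9, 9, 8, 6, 9, 5, 5, 9, 9]
9>8: swap(2,10), hi=9 ⇒ [6, 6, 9, 9, 9, 8, 6, 9, 5, 5, 9, 9]
9>8: swap(2,9), hi=8 ⇒ [6, 6, 5, 9, 9, 8, 6, 9, 5, 9, 9, 9]
5<8: swap(2,2), lo=3 mid=3 ⇒ [6, 6, 5, 9, 9, 8, 6, 9, 5, 9, 9, 9]
9>8: swap(3,8), hi=7 ⇒ [6, 6, 5, 5, 9, 8, 6, 9, 9, 9, 9, 9]
5<8: swap(3,3), lo=4 mid=4 ⇒ [6, 6, 5, 5, 9, 8, 6, 9, 9, 9, 9, 9]
9>8: swap(4,7), hi=6 ⇒ [6, 6, 5, 5, 9, 8, 6, 9, 9, 9, 9, 9]
9>8: swap(4,6), hi=5 ⇒ [6, 6, 5, 5, 6, 8, 9, 9, 9, 9, 9, 9]
6<8: swap(4,4), lo=5 mid=5 ⇒ [6, 6, 5, 5, 6, 8, 9, 9, 9, 9, 9, 9]
8=8: mid=6
done. lo=5 hi=5; a=[6, 6, 5, 5, 6, 8, 9, 9, 9, 9, 9, 9]

[6, 6, 5, 5, 6, 8, 9, 9, 9, 9, 9, 9]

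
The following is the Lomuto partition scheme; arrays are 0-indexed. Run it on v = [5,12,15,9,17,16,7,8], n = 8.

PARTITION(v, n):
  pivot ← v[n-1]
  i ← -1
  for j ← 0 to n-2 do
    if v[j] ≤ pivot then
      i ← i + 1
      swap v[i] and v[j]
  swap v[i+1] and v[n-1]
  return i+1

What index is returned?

pivot=8, i=-1
j=0: 5≤8, i=0, swap(0,0) ⇒ [5,12,15,9,17,16,7,8]
j=1: 12>8, skip
j=2: 15>8, skip
j=3: 9>8, skip
j=4: 17>8, skip
j=5: 16>8, skip
j=6: 7≤8, i=1, swap(1,6) ⇒ [5,7,15,9,17,16,12,8]
swap(2,7) ⇒ [5,7,8,9,17,16,12,15]; return 2

2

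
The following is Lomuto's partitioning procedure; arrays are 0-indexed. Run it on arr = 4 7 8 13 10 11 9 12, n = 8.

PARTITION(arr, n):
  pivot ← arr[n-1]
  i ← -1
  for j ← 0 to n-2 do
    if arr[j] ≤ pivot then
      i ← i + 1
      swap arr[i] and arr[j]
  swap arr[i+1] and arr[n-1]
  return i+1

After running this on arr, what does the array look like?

4 7 8 10 11 9 12 13

pivot=12, i=-1
j=0: 4≤12, i=0, swap(0,0) ⇒ 4 7 8 13 10 11 9 12
j=1: 7≤12, i=1, swap(1,1) ⇒ 4 7 8 13 10 11 9 12
j=2: 8≤12, i=2, swap(2,2) ⇒ 4 7 8 13 10 11 9 12
j=3: 13>12, skip
j=4: 10≤12, i=3, swap(3,4) ⇒ 4 7 8 10 13 11 9 12
j=5: 11≤12, i=4, swap(4,5) ⇒ 4 7 8 10 11 13 9 12
j=6: 9≤12, i=5, swap(5,6) ⇒ 4 7 8 10 11 9 13 12
swap(6,7) ⇒ 4 7 8 10 11 9 12 13; return 6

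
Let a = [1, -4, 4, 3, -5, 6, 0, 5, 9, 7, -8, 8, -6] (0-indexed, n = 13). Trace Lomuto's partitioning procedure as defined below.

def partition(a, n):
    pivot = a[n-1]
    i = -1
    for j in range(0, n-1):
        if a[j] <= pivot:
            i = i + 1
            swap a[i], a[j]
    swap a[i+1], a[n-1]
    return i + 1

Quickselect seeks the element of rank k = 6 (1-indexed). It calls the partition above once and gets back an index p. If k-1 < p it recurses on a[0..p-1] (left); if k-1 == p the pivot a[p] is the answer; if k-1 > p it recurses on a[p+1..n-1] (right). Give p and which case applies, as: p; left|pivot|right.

pivot=-6, i=-1
j=0: 1>-6, skip
j=1: -4>-6, skip
j=2: 4>-6, skip
j=3: 3>-6, skip
j=4: -5>-6, skip
j=5: 6>-6, skip
j=6: 0>-6, skip
j=7: 5>-6, skip
j=8: 9>-6, skip
j=9: 7>-6, skip
j=10: -8≤-6, i=0, swap(0,10) ⇒ [-8, -4, 4, 3, -5, 6, 0, 5, 9, 7, 1, 8, -6]
j=11: 8>-6, skip
swap(1,12) ⇒ [-8, -6, 4, 3, -5, 6, 0, 5, 9, 7, 1, 8, -4]; return 1
p = 1; k-1 = 5 > 1 ⇒ right

1; right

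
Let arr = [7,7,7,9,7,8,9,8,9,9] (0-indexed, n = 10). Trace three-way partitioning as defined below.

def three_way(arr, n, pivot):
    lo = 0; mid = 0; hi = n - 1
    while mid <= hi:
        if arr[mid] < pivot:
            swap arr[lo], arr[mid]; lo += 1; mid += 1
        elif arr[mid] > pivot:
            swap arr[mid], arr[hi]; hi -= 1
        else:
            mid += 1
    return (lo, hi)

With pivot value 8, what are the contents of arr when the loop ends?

lo=0 mid=0 hi=9
7<8: swap(0,0), lo=1 mid=1 ⇒ [7,7,7,9,7,8,9,8,9,9]
7<8: swap(1,1), lo=2 mid=2 ⇒ [7,7,7,9,7,8,9,8,9,9]
7<8: swap(2,2), lo=3 mid=3 ⇒ [7,7,7,9,7,8,9,8,9,9]
9>8: swap(3,9), hi=8 ⇒ [7,7,7,9,7,8,9,8,9,9]
9>8: swap(3,8), hi=7 ⇒ [7,7,7,9,7,8,9,8,9,9]
9>8: swap(3,7), hi=6 ⇒ [7,7,7,8,7,8,9,9,9,9]
8=8: mid=4
7<8: swap(3,4), lo=4 mid=5 ⇒ [7,7,7,7,8,8,9,9,9,9]
8=8: mid=6
9>8: swap(6,6), hi=5 ⇒ [7,7,7,7,8,8,9,9,9,9]
done. lo=4 hi=5; arr=[7,7,7,7,8,8,9,9,9,9]

[7,7,7,7,8,8,9,9,9,9]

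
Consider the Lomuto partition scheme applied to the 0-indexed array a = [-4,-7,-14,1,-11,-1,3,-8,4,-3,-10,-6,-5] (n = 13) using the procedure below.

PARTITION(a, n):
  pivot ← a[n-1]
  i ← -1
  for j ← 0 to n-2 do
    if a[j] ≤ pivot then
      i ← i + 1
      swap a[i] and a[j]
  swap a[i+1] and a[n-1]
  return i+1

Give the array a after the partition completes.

pivot = a[12] = -5; i = -1
j=0: a[0]=-4 > -5 → no swap
j=1: a[1]=-7 ≤ -5 → i=0, swap a[0],a[1] → [-7,-4,-14,1,-11,-1,3,-8,4,-3,-10,-6,-5]
j=2: a[2]=-14 ≤ -5 → i=1, swap a[1],a[2] → [-7,-14,-4,1,-11,-1,3,-8,4,-3,-10,-6,-5]
j=3: a[3]=1 > -5 → no swap
j=4: a[4]=-11 ≤ -5 → i=2, swap a[2],a[4] → [-7,-14,-11,1,-4,-1,3,-8,4,-3,-10,-6,-5]
j=5: a[5]=-1 > -5 → no swap
j=6: a[6]=3 > -5 → no swap
j=7: a[7]=-8 ≤ -5 → i=3, swap a[3],a[7] → [-7,-14,-11,-8,-4,-1,3,1,4,-3,-10,-6,-5]
j=8: a[8]=4 > -5 → no swap
j=9: a[9]=-3 > -5 → no swap
j=10: a[10]=-10 ≤ -5 → i=4, swap a[4],a[10] → [-7,-14,-11,-8,-10,-1,3,1,4,-3,-4,-6,-5]
j=11: a[11]=-6 ≤ -5 → i=5, swap a[5],a[11] → [-7,-14,-11,-8,-10,-6,3,1,4,-3,-4,-1,-5]
final swap a[6],a[12] → [-7,-14,-11,-8,-10,-6,-5,1,4,-3,-4,-1,3]; return 6

[-7,-14,-11,-8,-10,-6,-5,1,4,-3,-4,-1,3]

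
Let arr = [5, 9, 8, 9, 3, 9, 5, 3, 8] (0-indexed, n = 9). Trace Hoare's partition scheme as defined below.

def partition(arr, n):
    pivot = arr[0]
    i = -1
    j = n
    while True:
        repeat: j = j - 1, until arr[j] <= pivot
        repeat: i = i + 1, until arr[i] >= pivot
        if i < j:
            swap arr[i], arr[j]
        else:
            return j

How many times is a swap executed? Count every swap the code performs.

pivot = arr[0] = 5; i = -1, j = 9
j→7 (arr[7]=3≤5), i→0 (arr[0]=5≥5); i<j, swap → [3, 9, 8, 9, 3, 9, 5, 5, 8]
j→6 (arr[6]=5≤5), i→1 (arr[1]=9≥5); i<j, swap → [3, 5, 8, 9, 3, 9, 9, 5, 8]
j→4 (arr[4]=3≤5), i→2 (arr[2]=8≥5); i<j, swap → [3, 5, 3, 9, 8, 9, 9, 5, 8]
j→2, i→3; i≥j, return j=2. arr = [3, 5, 3, 9, 8, 9, 9, 5, 8]

3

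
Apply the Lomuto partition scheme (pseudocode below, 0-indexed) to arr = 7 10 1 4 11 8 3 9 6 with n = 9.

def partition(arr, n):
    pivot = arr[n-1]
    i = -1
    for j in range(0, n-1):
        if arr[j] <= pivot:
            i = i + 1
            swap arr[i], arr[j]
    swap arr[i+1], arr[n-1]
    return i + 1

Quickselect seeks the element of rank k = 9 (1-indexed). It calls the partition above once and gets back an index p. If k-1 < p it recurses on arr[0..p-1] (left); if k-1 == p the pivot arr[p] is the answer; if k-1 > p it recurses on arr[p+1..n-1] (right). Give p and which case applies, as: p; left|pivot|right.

pivot = arr[8] = 6; i = -1
j=0: arr[0]=7 > 6 → no swap
j=1: arr[1]=10 > 6 → no swap
j=2: arr[2]=1 ≤ 6 → i=0, swap arr[0],arr[2] → 1 10 7 4 11 8 3 9 6
j=3: arr[3]=4 ≤ 6 → i=1, swap arr[1],arr[3] → 1 4 7 10 11 8 3 9 6
j=4: arr[4]=11 > 6 → no swap
j=5: arr[5]=8 > 6 → no swap
j=6: arr[6]=3 ≤ 6 → i=2, swap arr[2],arr[6] → 1 4 3 10 11 8 7 9 6
j=7: arr[7]=9 > 6 → no swap
final swap arr[3],arr[8] → 1 4 3 6 11 8 7 9 10; return 3
p = 3; k-1 = 8 > 3 ⇒ right

3; right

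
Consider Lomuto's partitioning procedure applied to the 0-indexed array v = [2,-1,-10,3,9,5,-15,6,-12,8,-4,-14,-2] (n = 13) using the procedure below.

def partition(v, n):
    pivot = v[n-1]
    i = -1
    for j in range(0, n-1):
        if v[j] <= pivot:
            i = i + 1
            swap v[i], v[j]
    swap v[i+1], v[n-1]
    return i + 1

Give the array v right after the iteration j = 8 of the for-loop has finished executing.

pivot = v[12] = -2; i = -1
j=0: v[0]=2 > -2 → no swap
j=1: v[1]=-1 > -2 → no swap
j=2: v[2]=-10 ≤ -2 → i=0, swap v[0],v[2] → [-10,-1,2,3,9,5,-15,6,-12,8,-4,-14,-2]
j=3: v[3]=3 > -2 → no swap
j=4: v[4]=9 > -2 → no swap
j=5: v[5]=5 > -2 → no swap
j=6: v[6]=-15 ≤ -2 → i=1, swap v[1],v[6] → [-10,-15,2,3,9,5,-1,6,-12,8,-4,-14,-2]
j=7: v[7]=6 > -2 → no swap
j=8: v[8]=-12 ≤ -2 → i=2, swap v[2],v[8] → [-10,-15,-12,3,9,5,-1,6,2,8,-4,-14,-2]
(after j=8) v = [-10,-15,-12,3,9,5,-1,6,2,8,-4,-14,-2]

[-10,-15,-12,3,9,5,-1,6,2,8,-4,-14,-2]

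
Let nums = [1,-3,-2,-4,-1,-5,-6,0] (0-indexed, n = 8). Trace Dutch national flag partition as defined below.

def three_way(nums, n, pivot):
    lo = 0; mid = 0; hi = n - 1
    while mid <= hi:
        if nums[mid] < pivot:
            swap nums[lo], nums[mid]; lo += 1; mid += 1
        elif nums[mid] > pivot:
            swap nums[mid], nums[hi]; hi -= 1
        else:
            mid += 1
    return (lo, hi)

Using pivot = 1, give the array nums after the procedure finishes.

[-3,-2,-4,-1,-5,-6,0,1]

pivot = 1; lo=0, mid=0, hi=7
nums[mid]=1=1: mid=1
nums[mid]=-3<1: swap nums[0],nums[1]; lo=1,mid=2 → [-3,1,-2,-4,-1,-5,-6,0]
nums[mid]=-2<1: swap nums[1],nums[2]; lo=2,mid=3 → [-3,-2,1,-4,-1,-5,-6,0]
nums[mid]=-4<1: swap nums[2],nums[3]; lo=3,mid=4 → [-3,-2,-4,1,-1,-5,-6,0]
nums[mid]=-1<1: swap nums[3],nums[4]; lo=4,mid=5 → [-3,-2,-4,-1,1,-5,-6,0]
nums[mid]=-5<1: swap nums[4],nums[5]; lo=5,mid=6 → [-3,-2,-4,-1,-5,1,-6,0]
nums[mid]=-6<1: swap nums[5],nums[6]; lo=6,mid=7 → [-3,-2,-4,-1,-5,-6,1,0]
nums[mid]=0<1: swap nums[6],nums[7]; lo=7,mid=8 → [-3,-2,-4,-1,-5,-6,0,1]
end: lo=7, hi=7; nums = [-3,-2,-4,-1,-5,-6,0,1]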